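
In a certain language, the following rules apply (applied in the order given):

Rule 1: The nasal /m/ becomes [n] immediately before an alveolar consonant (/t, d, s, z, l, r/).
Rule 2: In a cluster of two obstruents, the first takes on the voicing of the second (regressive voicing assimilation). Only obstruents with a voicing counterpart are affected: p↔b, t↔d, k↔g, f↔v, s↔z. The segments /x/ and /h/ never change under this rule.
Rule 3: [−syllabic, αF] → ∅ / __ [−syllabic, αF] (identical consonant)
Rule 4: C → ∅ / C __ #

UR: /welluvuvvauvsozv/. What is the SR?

Rule 1 (nasal place assimilation): no segment meets the environment; /welluvuvvauvsozv/ is unchanged.
Rule 2 (regressive voicing assimilation): /v/ precedes the voiceless obstruent /s/, so it devoices to [f] by assimilation. /welluvuvvauvsozv/ → welluvuvvaufsozv.
Rule 3 (degemination): /ll/ is a geminate; the first /l/ deletes. /vv/ is a geminate; the first /v/ deletes. /welluvuvvaufsozv/ → weluvuvaufsozv.
Rule 4 (final cluster simplification): /v/ is the second consonant of a word-final cluster /zv/, so it deletes. /weluvuvaufsozv/ → weluvuvaufsoz.

weluvuvaufsoz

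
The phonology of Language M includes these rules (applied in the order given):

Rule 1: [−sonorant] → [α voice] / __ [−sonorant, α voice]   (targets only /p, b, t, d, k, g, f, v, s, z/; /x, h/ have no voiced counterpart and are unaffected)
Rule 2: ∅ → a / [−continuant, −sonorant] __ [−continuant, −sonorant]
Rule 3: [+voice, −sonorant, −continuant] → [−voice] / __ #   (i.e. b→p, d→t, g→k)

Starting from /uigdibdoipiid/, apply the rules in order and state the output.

uigadibadoipiit

Rule 1 (regressive voicing assimilation): no segment meets the environment; /uigdibdoipiid/ is unchanged.
Rule 2 (stop-cluster a-epenthesis): /g/ and /d/ form a stop–stop cluster, so [a] is inserted between them. /b/ and /d/ form a stop–stop cluster, so [a] is inserted between them. /uigdibdoipiid/ → uigadibadoipiid.
Rule 3 (final devoicing): /d/ is a voiced stop in word-final position, so it devoices to [t]. /uigadibadoipiid/ → uigadibadoipiit.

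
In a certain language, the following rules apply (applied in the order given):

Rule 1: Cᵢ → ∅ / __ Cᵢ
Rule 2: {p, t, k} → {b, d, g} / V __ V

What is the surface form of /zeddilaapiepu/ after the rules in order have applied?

Rule 1 (degemination): /dd/ is a geminate; the first /d/ deletes. /zeddilaapiepu/ → zedilaapiepu.
Rule 2 (intervocalic voicing): /p/ is a voiceless stop between vowels /a/ and /i/, so it voices to [b]. /p/ is a voiceless stop between vowels /e/ and /u/, so it voices to [b]. /zedilaapiepu/ → zedilaabiebu.

zedilaabiebu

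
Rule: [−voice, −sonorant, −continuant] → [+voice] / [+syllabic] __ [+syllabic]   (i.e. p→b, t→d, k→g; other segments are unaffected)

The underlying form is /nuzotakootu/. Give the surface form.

/t/ is a voiceless stop between vowels /o/ and /a/, so it voices to [d].
/k/ is a voiceless stop between vowels /a/ and /o/, so it voices to [g].
/t/ is a voiceless stop between vowels /o/ and /u/, so it voices to [d].
Surface form: [nuzodagoodu].

nuzodagoodu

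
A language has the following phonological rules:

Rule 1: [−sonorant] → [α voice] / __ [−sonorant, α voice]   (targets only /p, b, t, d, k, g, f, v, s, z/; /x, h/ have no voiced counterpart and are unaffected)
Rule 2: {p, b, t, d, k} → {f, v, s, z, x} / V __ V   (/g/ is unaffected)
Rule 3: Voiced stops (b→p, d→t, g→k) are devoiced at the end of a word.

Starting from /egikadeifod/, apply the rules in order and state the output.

egixazeifot

Rule 1 (regressive voicing assimilation): no segment meets the environment; /egikadeifod/ is unchanged.
Rule 2 (intervocalic spirantization): /k/ is a stop between vowels /i/ and /a/, so it spirantizes to the fricative [x]. /d/ is a stop between vowels /a/ and /e/, so it spirantizes to the fricative [z]. /egikadeifod/ → egixazeifod.
Rule 3 (final devoicing): /d/ is a voiced stop in word-final position, so it devoices to [t]. /egixazeifod/ → egixazeifot.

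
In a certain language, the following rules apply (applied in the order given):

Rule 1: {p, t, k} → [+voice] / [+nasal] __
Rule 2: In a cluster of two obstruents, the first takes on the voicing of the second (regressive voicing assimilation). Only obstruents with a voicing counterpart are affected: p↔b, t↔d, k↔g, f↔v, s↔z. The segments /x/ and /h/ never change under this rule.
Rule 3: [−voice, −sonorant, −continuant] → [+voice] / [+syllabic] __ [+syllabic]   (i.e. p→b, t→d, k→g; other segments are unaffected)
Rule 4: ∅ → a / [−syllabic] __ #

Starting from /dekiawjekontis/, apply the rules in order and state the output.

Rule 1 (post-nasal voicing): /t/ is a voiceless stop immediately after the nasal /n/, so it voices to [d]. /dekiawjekontis/ → dekiawjekondis.
Rule 2 (regressive voicing assimilation): no segment meets the environment; /dekiawjekondis/ is unchanged.
Rule 3 (intervocalic voicing): /k/ is a voiceless stop between vowels /e/ and /i/, so it voices to [g]. /k/ is a voiceless stop between vowels /e/ and /o/, so it voices to [g]. /dekiawjekondis/ → degiawjegondis.
Rule 4 (final a-epenthesis): the form ends in the consonant /s/, so [a] is inserted word-finally. /degiawjegondis/ → degiawjegondisa.

degiawjegondisa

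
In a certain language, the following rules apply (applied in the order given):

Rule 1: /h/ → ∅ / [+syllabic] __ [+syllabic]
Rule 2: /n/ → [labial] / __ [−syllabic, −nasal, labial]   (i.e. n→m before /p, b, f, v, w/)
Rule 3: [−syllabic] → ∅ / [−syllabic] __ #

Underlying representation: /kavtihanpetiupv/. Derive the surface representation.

kavtiampetiup

Rule 1 (intervocalic h-deletion): /h/ occurs between vowels /i/ and /a/, so it deletes. /kavtihanpetiupv/ → kavtianpetiupv.
Rule 2 (nasal place assimilation): /n/ precedes the labial consonant /p/, so it assimilates in place to [m]. /kavtianpetiupv/ → kavtiampetiupv.
Rule 3 (final cluster simplification): /v/ is the second consonant of a word-final cluster /pv/, so it deletes. /kavtiampetiupv/ → kavtiampetiup.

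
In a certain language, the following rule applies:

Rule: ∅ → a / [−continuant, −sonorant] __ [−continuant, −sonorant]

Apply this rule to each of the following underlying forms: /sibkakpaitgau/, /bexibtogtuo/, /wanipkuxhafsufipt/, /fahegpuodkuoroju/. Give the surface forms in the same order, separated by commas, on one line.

/sibkakpaitgau/: /b/ and /k/ form a stop–stop cluster, so [a] is inserted between them. /k/ and /p/ form a stop–stop cluster, so [a] is inserted between them. /t/ and /g/ form a stop–stop cluster, so [a] is inserted between them. → [sibakakapaitagau].
/bexibtogtuo/: /b/ and /t/ form a stop–stop cluster, so [a] is inserted between them. /g/ and /t/ form a stop–stop cluster, so [a] is inserted between them. → [bexibatogatuo].
/wanipkuxhafsufipt/: /p/ and /k/ form a stop–stop cluster, so [a] is inserted between them. /p/ and /t/ form a stop–stop cluster, so [a] is inserted between them. → [wanipakuxhafsufipat].
/fahegpuodkuoroju/: /g/ and /p/ form a stop–stop cluster, so [a] is inserted between them. /d/ and /k/ form a stop–stop cluster, so [a] is inserted between them. → [fahegapuodakuoroju].

sibakakapaitagau, bexibatogatuo, wanipakuxhafsufipat, fahegapuodakuoroju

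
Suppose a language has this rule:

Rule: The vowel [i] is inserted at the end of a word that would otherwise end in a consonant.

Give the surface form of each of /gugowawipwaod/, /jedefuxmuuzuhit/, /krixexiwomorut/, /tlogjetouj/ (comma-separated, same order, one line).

/gugowawipwaod/: the form ends in the consonant /d/, so [i] is inserted word-finally. → [gugowawipwaodi].
/jedefuxmuuzuhit/: the form ends in the consonant /t/, so [i] is inserted word-finally. → [jedefuxmuuzuhiti].
/krixexiwomorut/: the form ends in the consonant /t/, so [i] is inserted word-finally. → [krixexiwomoruti].
/tlogjetouj/: the form ends in the consonant /j/, so [i] is inserted word-finally. → [tlogjetouji].

gugowawipwaodi, jedefuxmuuzuhiti, krixexiwomoruti, tlogjetouji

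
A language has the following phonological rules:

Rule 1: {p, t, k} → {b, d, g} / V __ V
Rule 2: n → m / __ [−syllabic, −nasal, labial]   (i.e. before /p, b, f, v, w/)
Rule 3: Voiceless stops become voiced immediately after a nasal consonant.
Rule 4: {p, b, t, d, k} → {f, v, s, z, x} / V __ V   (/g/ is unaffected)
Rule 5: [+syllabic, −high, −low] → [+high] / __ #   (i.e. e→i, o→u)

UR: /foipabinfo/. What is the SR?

Rule 1 (intervocalic voicing): /p/ is a voiceless stop between vowels /i/ and /a/, so it voices to [b]. /foipabinfo/ → foibabinfo.
Rule 2 (nasal place assimilation): /n/ precedes the labial consonant /f/, so it assimilates in place to [m]. /foibabinfo/ → foibabimfo.
Rule 3 (post-nasal voicing): no segment meets the environment; /foibabimfo/ is unchanged.
Rule 4 (intervocalic spirantization): /b/ is a stop between vowels /i/ and /a/, so it spirantizes to the fricative [v]. /b/ is a stop between vowels /a/ and /i/, so it spirantizes to the fricative [v]. /foibabimfo/ → foivavimfo.
Rule 5 (final vowel raising): /o/ is a mid vowel in word-final position, so it raises to [u]. /foivavimfo/ → foivavimfu.

foivavimfu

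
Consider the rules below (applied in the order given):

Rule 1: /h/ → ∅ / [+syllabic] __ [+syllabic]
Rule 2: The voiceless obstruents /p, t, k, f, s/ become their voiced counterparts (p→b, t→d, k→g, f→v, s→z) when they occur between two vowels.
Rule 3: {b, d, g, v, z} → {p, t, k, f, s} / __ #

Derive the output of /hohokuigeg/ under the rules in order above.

hooguigek

Rule 1 (intervocalic h-deletion): /h/ occurs between vowels /o/ and /o/, so it deletes. /hohokuigeg/ → hookuigeg.
Rule 2 (intervocalic voicing): /k/ is a voiceless obstruent between vowels /o/ and /u/, so it voices to [g]. /hookuigeg/ → hooguigeg.
Rule 3 (final devoicing): /g/ is a voiced obstruent in word-final position, so it devoices to [k]. /hooguigeg/ → hooguigek.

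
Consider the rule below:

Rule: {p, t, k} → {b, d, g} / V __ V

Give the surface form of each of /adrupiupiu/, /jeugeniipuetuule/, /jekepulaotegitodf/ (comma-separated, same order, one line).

/adrupiupiu/: /p/ is a voiceless stop between vowels /u/ and /i/, so it voices to [b]. /p/ is a voiceless stop between vowels /u/ and /i/, so it voices to [b]. → [adrubiubiu].
/jeugeniipuetuule/: /p/ is a voiceless stop between vowels /i/ and /u/, so it voices to [b]. /t/ is a voiceless stop between vowels /e/ and /u/, so it voices to [d]. → [jeugeniibueduule].
/jekepulaotegitodf/: /k/ is a voiceless stop between vowels /e/ and /e/, so it voices to [g]. /p/ is a voiceless stop between vowels /e/ and /u/, so it voices to [b]. /t/ is a voiceless stop between vowels /o/ and /e/, so it voices to [d]. /t/ is a voiceless stop between vowels /i/ and /o/, so it voices to [d]. → [jegebulaodegidodf].

adrubiubiu, jeugeniibueduule, jegebulaodegidodf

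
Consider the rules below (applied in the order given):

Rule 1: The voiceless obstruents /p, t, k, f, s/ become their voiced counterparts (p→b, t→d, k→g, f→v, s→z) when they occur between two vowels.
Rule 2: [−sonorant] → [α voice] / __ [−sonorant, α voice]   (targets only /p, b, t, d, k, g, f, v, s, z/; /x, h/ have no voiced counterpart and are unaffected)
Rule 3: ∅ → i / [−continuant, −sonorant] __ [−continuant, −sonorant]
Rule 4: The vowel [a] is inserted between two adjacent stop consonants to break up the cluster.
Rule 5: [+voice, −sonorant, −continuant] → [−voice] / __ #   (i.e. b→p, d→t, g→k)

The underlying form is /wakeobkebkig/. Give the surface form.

wageopikepikik

Rule 1 (intervocalic voicing): /k/ is a voiceless obstruent between vowels /a/ and /e/, so it voices to [g]. /wakeobkebkig/ → wageobkebkig.
Rule 2 (regressive voicing assimilation): /b/ precedes the voiceless obstruent /k/, so it devoices to [p] by assimilation. /b/ precedes the voiceless obstruent /k/, so it devoices to [p] by assimilation. /wageobkebkig/ → wageopkepkig.
Rule 3 (stop-cluster i-epenthesis): /p/ and /k/ form a stop–stop cluster, so [i] is inserted between them. /p/ and /k/ form a stop–stop cluster, so [i] is inserted between them. /wageopkepkig/ → wageopikepikig.
Rule 4 (stop-cluster a-epenthesis): no segment meets the environment; /wageopikepikig/ is unchanged.
Rule 5 (final devoicing): /g/ is a voiced stop in word-final position, so it devoices to [k]. /wageopikepikig/ → wageopikepikik.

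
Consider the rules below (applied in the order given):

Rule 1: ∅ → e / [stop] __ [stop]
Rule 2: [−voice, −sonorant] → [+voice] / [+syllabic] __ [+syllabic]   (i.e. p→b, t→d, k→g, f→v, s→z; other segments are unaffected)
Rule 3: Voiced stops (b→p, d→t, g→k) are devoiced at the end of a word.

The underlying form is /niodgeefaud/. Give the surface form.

Rule 1 (stop-cluster e-epenthesis): /d/ and /g/ form a stop–stop cluster, so [e] is inserted between them. /niodgeefaud/ → niodegeefaud.
Rule 2 (intervocalic voicing): /f/ is a voiceless obstruent between vowels /e/ and /a/, so it voices to [v]. /niodegeefaud/ → niodegeevaud.
Rule 3 (final devoicing): /d/ is a voiced stop in word-final position, so it devoices to [t]. /niodegeevaud/ → niodegeevaut.

niodegeevaut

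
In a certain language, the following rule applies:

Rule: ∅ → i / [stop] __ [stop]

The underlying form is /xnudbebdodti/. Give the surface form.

/d/ and /b/ form a stop–stop cluster, so [i] is inserted between them.
/b/ and /d/ form a stop–stop cluster, so [i] is inserted between them.
/d/ and /t/ form a stop–stop cluster, so [i] is inserted between them.
Surface form: [xnudibebidoditi].

xnudibebidoditi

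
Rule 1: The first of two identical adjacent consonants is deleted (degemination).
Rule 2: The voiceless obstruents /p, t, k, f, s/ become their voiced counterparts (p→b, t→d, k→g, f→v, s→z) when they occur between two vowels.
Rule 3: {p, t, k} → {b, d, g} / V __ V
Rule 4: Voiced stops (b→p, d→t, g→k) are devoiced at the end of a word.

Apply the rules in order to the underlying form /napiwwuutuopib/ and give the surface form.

Rule 1 (degemination): /ww/ is a geminate; the first /w/ deletes. /napiwwuutuopib/ → napiwuutuopib.
Rule 2 (intervocalic voicing): /p/ is a voiceless obstruent between vowels /a/ and /i/, so it voices to [b]. /t/ is a voiceless obstruent between vowels /u/ and /u/, so it voices to [d]. /p/ is a voiceless obstruent between vowels /o/ and /i/, so it voices to [b]. /napiwuutuopib/ → nabiwuuduobib.
Rule 3 (intervocalic voicing): no segment meets the environment; /nabiwuuduobib/ is unchanged.
Rule 4 (final devoicing): /b/ is a voiced stop in word-final position, so it devoices to [p]. /nabiwuuduobib/ → nabiwuuduobip.

nabiwuuduobip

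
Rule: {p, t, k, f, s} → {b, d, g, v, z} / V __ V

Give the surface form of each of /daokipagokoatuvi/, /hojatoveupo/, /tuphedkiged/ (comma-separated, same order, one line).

daogibagogoaduvi, hojadoveubo, tuphedkiged

/daokipagokoatuvi/: /k/ is a voiceless obstruent between vowels /o/ and /i/, so it voices to [g]. /p/ is a voiceless obstruent between vowels /i/ and /a/, so it voices to [b]. /k/ is a voiceless obstruent between vowels /o/ and /o/, so it voices to [g]. /t/ is a voiceless obstruent between vowels /a/ and /u/, so it voices to [d]. → [daogibagogoaduvi].
/hojatoveupo/: /t/ is a voiceless obstruent between vowels /a/ and /o/, so it voices to [d]. /p/ is a voiceless obstruent between vowels /u/ and /o/, so it voices to [b]. → [hojadoveubo].
/tuphedkiged/: the rule's environment is not met; surfaces unchanged as [tuphedkiged].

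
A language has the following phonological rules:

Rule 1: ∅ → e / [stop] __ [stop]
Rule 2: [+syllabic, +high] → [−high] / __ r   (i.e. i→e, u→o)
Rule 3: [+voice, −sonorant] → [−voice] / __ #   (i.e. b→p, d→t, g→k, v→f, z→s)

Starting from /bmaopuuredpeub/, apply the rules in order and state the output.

bmaopuoredepeup

Rule 1 (stop-cluster e-epenthesis): /d/ and /p/ form a stop–stop cluster, so [e] is inserted between them. /bmaopuuredpeub/ → bmaopuuredepeub.
Rule 2 (pre-rhotic lowering): /u/ is a high vowel immediately before /r/, so it lowers to [o]. /bmaopuuredepeub/ → bmaopuoredepeub.
Rule 3 (final devoicing): /b/ is a voiced obstruent in word-final position, so it devoices to [p]. /bmaopuoredepeub/ → bmaopuoredepeup.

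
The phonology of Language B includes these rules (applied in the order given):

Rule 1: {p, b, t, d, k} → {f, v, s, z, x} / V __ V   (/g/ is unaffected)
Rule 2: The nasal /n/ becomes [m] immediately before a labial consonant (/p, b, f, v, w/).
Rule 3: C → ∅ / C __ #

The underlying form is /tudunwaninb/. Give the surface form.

tuzumwanim

Rule 1 (intervocalic spirantization): /d/ is a stop between vowels /u/ and /u/, so it spirantizes to the fricative [z]. /tudunwaninb/ → tuzunwaninb.
Rule 2 (nasal place assimilation): /n/ precedes the labial consonant /w/, so it assimilates in place to [m]. /n/ precedes the labial consonant /b/, so it assimilates in place to [m]. /tuzunwaninb/ → tuzumwanimb.
Rule 3 (final cluster simplification): /b/ is the second consonant of a word-final cluster /mb/, so it deletes. /tuzumwanimb/ → tuzumwanim.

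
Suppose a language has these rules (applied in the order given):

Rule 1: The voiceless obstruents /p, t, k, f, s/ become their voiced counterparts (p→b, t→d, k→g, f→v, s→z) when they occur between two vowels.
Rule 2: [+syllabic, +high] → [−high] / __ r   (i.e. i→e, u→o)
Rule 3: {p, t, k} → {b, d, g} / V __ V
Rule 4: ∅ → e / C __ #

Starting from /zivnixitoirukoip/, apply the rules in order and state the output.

zivnixidoerugoipe

Rule 1 (intervocalic voicing): /t/ is a voiceless obstruent between vowels /i/ and /o/, so it voices to [d]. /k/ is a voiceless obstruent between vowels /u/ and /o/, so it voices to [g]. /zivnixitoirukoip/ → zivnixidoirugoip.
Rule 2 (pre-rhotic lowering): /i/ is a high vowel immediately before /r/, so it lowers to [e]. /zivnixidoirugoip/ → zivnixidoerugoip.
Rule 3 (intervocalic voicing): no segment meets the environment; /zivnixidoerugoip/ is unchanged.
Rule 4 (final e-epenthesis): the form ends in the consonant /p/, so [e] is inserted word-finally. /zivnixidoerugoip/ → zivnixidoerugoipe.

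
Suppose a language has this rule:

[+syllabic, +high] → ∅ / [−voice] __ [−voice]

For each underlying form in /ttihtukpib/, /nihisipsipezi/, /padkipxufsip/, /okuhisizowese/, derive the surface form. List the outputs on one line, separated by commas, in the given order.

tthtkpib, nihspspezi, padkpxfsp, okhsizowese

/ttihtukpib/: /i/ is a high vowel flanked by voiceless consonants /t/ and /h/, so it deletes. /u/ is a high vowel flanked by voiceless consonants /t/ and /k/, so it deletes. → [tthtkpib].
/nihisipsipezi/: /i/ is a high vowel flanked by voiceless consonants /h/ and /s/, so it deletes. /i/ is a high vowel flanked by voiceless consonants /s/ and /p/, so it deletes. /i/ is a high vowel flanked by voiceless consonants /s/ and /p/, so it deletes. → [nihspspezi].
/padkipxufsip/: /i/ is a high vowel flanked by voiceless consonants /k/ and /p/, so it deletes. /u/ is a high vowel flanked by voiceless consonants /x/ and /f/, so it deletes. /i/ is a high vowel flanked by voiceless consonants /s/ and /p/, so it deletes. → [padkpxfsp].
/okuhisizowese/: /u/ is a high vowel flanked by voiceless consonants /k/ and /h/, so it deletes. /i/ is a high vowel flanked by voiceless consonants /h/ and /s/, so it deletes. → [okhsizowese].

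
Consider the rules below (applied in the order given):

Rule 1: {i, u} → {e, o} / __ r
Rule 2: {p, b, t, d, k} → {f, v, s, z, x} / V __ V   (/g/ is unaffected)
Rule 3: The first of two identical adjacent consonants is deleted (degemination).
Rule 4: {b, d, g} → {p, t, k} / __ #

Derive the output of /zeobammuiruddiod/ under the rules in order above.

zeovamuerudiot

Rule 1 (pre-rhotic lowering): /i/ is a high vowel immediately before /r/, so it lowers to [e]. /zeobammuiruddiod/ → zeobammueruddiod.
Rule 2 (intervocalic spirantization): /b/ is a stop between vowels /o/ and /a/, so it spirantizes to the fricative [v]. /zeobammueruddiod/ → zeovammueruddiod.
Rule 3 (degemination): /mm/ is a geminate; the first /m/ deletes. /dd/ is a geminate; the first /d/ deletes. /zeovammueruddiod/ → zeovamuerudiod.
Rule 4 (final devoicing): /d/ is a voiced stop in word-final position, so it devoices to [t]. /zeovamuerudiod/ → zeovamuerudiot.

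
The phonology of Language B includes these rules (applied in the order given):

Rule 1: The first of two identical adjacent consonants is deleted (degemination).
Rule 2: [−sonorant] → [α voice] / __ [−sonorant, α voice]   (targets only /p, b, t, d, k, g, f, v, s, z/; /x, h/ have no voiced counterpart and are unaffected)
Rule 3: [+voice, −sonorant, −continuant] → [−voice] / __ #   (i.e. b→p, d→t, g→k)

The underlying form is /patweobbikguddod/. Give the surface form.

Rule 1 (degemination): /bb/ is a geminate; the first /b/ deletes. /dd/ is a geminate; the first /d/ deletes. /patweobbikguddod/ → patweobikgudod.
Rule 2 (regressive voicing assimilation): /k/ precedes the voiced obstruent /g/, so it voices to [g] by assimilation. /patweobikgudod/ → patweobiggudod.
Rule 3 (final devoicing): /d/ is a voiced stop in word-final position, so it devoices to [t]. /patweobiggudod/ → patweobiggudot.

patweobiggudot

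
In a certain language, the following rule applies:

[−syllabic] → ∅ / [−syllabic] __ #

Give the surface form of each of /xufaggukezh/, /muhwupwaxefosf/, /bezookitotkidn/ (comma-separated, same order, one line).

xufaggukez, muhwupwaxefos, bezookitotkid

/xufaggukezh/: /h/ is the second consonant of a word-final cluster /zh/, so it deletes. → [xufaggukez].
/muhwupwaxefosf/: /f/ is the second consonant of a word-final cluster /sf/, so it deletes. → [muhwupwaxefos].
/bezookitotkidn/: /n/ is the second consonant of a word-final cluster /dn/, so it deletes. → [bezookitotkid].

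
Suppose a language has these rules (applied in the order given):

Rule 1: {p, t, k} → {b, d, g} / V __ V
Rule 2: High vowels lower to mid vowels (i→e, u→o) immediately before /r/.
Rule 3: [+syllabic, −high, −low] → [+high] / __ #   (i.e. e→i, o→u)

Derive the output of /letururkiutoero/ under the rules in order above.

Rule 1 (intervocalic voicing): /t/ is a voiceless stop between vowels /e/ and /u/, so it voices to [d]. /t/ is a voiceless stop between vowels /u/ and /o/, so it voices to [d]. /letururkiutoero/ → ledururkiudoero.
Rule 2 (pre-rhotic lowering): /u/ is a high vowel immediately before /r/, so it lowers to [o]. /u/ is a high vowel immediately before /r/, so it lowers to [o]. /ledururkiudoero/ → ledororkiudoero.
Rule 3 (final vowel raising): /o/ is a mid vowel in word-final position, so it raises to [u]. /ledororkiudoero/ → ledororkiudoeru.

ledororkiudoeru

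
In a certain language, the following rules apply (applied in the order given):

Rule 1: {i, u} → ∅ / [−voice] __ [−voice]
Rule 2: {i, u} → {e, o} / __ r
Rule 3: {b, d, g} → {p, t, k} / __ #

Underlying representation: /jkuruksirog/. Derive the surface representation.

Rule 1 (high vowel syncope): no segment meets the environment; /jkuruksirog/ is unchanged.
Rule 2 (pre-rhotic lowering): /u/ is a high vowel immediately before /r/, so it lowers to [o]. /i/ is a high vowel immediately before /r/, so it lowers to [e]. /jkuruksirog/ → jkorukserog.
Rule 3 (final devoicing): /g/ is a voiced stop in word-final position, so it devoices to [k]. /jkorukserog/ → jkorukserok.

jkorukserok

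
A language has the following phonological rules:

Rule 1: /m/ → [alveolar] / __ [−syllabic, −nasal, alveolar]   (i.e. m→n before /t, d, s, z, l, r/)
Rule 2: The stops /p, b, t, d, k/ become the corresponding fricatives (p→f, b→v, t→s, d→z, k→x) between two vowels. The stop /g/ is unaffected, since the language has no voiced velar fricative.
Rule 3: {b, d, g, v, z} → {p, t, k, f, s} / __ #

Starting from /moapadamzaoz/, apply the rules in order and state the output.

Rule 1 (nasal place assimilation): /m/ precedes the alveolar consonant /z/, so it assimilates in place to [n]. /moapadamzaoz/ → moapadanzaoz.
Rule 2 (intervocalic spirantization): /p/ is a stop between vowels /a/ and /a/, so it spirantizes to the fricative [f]. /d/ is a stop between vowels /a/ and /a/, so it spirantizes to the fricative [z]. /moapadanzaoz/ → moafazanzaoz.
Rule 3 (final devoicing): /z/ is a voiced obstruent in word-final position, so it devoices to [s]. /moafazanzaoz/ → moafazanzaos.

moafazanzaos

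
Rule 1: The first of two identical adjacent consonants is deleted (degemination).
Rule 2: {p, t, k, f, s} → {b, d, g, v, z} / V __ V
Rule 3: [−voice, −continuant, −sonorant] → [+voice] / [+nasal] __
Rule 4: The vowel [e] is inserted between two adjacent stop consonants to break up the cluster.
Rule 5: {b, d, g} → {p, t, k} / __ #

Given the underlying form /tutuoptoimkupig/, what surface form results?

Rule 1 (degemination): no segment meets the environment; /tutuoptoimkupig/ is unchanged.
Rule 2 (intervocalic voicing): /t/ is a voiceless obstruent between vowels /u/ and /u/, so it voices to [d]. /p/ is a voiceless obstruent between vowels /u/ and /i/, so it voices to [b]. /tutuoptoimkupig/ → tuduoptoimkubig.
Rule 3 (post-nasal voicing): /k/ is a voiceless stop immediately after the nasal /m/, so it voices to [g]. /tuduoptoimkubig/ → tuduoptoimgubig.
Rule 4 (stop-cluster e-epenthesis): /p/ and /t/ form a stop–stop cluster, so [e] is inserted between them. /tuduoptoimgubig/ → tuduopetoimgubig.
Rule 5 (final devoicing): /g/ is a voiced stop in word-final position, so it devoices to [k]. /tuduopetoimgubig/ → tuduopetoimgubik.

tuduopetoimgubik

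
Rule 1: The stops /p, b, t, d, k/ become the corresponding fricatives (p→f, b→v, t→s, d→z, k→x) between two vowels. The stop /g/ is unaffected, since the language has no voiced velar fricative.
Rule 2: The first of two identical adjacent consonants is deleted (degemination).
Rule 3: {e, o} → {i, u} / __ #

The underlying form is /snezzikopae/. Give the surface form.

Rule 1 (intervocalic spirantization): /k/ is a stop between vowels /i/ and /o/, so it spirantizes to the fricative [x]. /p/ is a stop between vowels /o/ and /a/, so it spirantizes to the fricative [f]. /snezzikopae/ → snezzixofae.
Rule 2 (degemination): /zz/ is a geminate; the first /z/ deletes. /snezzixofae/ → snezixofae.
Rule 3 (final vowel raising): /e/ is a mid vowel in word-final position, so it raises to [i]. /snezixofae/ → snezixofai.

snezixofai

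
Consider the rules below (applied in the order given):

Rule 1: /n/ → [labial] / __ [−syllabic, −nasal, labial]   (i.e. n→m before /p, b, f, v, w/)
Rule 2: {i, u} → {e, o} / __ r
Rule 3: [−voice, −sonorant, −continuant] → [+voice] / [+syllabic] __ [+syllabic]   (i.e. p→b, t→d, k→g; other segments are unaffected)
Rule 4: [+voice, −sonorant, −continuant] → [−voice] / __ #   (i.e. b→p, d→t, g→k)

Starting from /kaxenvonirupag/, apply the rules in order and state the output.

kaxemvonerubak

Rule 1 (nasal place assimilation): /n/ precedes the labial consonant /v/, so it assimilates in place to [m]. /kaxenvonirupag/ → kaxemvonirupag.
Rule 2 (pre-rhotic lowering): /i/ is a high vowel immediately before /r/, so it lowers to [e]. /kaxemvonirupag/ → kaxemvonerupag.
Rule 3 (intervocalic voicing): /p/ is a voiceless stop between vowels /u/ and /a/, so it voices to [b]. /kaxemvonerupag/ → kaxemvonerubag.
Rule 4 (final devoicing): /g/ is a voiced stop in word-final position, so it devoices to [k]. /kaxemvonerubag/ → kaxemvonerubak.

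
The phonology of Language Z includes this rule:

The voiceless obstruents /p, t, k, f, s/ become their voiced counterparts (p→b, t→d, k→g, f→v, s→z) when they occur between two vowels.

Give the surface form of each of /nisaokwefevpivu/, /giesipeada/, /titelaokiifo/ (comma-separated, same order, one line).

/nisaokwefevpivu/: /s/ is a voiceless obstruent between vowels /i/ and /a/, so it voices to [z]. /f/ is a voiceless obstruent between vowels /e/ and /e/, so it voices to [v]. → [nizaokwevevpivu].
/giesipeada/: /s/ is a voiceless obstruent between vowels /e/ and /i/, so it voices to [z]. /p/ is a voiceless obstruent between vowels /i/ and /e/, so it voices to [b]. → [giezibeada].
/titelaokiifo/: /t/ is a voiceless obstruent between vowels /i/ and /e/, so it voices to [d]. /k/ is a voiceless obstruent between vowels /o/ and /i/, so it voices to [g]. /f/ is a voiceless obstruent between vowels /i/ and /o/, so it voices to [v]. → [tidelaogiivo].

nizaokwevevpivu, giezibeada, tidelaogiivo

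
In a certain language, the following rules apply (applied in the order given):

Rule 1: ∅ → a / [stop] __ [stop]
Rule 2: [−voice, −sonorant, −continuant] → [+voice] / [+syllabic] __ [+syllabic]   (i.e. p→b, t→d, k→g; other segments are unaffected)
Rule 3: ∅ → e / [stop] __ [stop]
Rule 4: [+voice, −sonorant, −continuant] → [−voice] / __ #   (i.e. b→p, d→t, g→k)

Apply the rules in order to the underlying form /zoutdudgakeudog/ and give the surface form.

Rule 1 (stop-cluster a-epenthesis): /t/ and /d/ form a stop–stop cluster, so [a] is inserted between them. /d/ and /g/ form a stop–stop cluster, so [a] is inserted between them. /zoutdudgakeudog/ → zoutadudagakeudog.
Rule 2 (intervocalic voicing): /t/ is a voiceless stop between vowels /u/ and /a/, so it voices to [d]. /k/ is a voiceless stop between vowels /a/ and /e/, so it voices to [g]. /zoutadudagakeudog/ → zoudadudagageudog.
Rule 3 (stop-cluster e-epenthesis): no segment meets the environment; /zoudadudagageudog/ is unchanged.
Rule 4 (final devoicing): /g/ is a voiced stop in word-final position, so it devoices to [k]. /zoudadudagageudog/ → zoudadudagageudok.

zoudadudagageudok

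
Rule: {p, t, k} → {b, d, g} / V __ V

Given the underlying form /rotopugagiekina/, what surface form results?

rodobugagiegina

/t/ is a voiceless stop between vowels /o/ and /o/, so it voices to [d].
/p/ is a voiceless stop between vowels /o/ and /u/, so it voices to [b].
/k/ is a voiceless stop between vowels /e/ and /i/, so it voices to [g].
Surface form: [rodobugagiegina].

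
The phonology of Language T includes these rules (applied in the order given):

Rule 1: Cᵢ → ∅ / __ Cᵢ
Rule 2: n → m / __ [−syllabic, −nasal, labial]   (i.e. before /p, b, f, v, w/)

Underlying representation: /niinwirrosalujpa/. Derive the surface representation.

Rule 1 (degemination): /rr/ is a geminate; the first /r/ deletes. /niinwirrosalujpa/ → niinwirosalujpa.
Rule 2 (nasal place assimilation): /n/ precedes the labial consonant /w/, so it assimilates in place to [m]. /niinwirosalujpa/ → niimwirosalujpa.

niimwirosalujpa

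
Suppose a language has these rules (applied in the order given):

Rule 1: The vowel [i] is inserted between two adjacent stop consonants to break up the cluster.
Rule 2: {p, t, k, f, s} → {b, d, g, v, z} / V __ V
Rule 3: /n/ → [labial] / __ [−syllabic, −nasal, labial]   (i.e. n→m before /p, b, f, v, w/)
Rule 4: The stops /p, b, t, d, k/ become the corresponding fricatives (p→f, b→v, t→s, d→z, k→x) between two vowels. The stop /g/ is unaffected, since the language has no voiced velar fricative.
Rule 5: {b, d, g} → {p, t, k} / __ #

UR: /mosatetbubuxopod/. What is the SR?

mozazezivuvuxovot

Rule 1 (stop-cluster i-epenthesis): /t/ and /b/ form a stop–stop cluster, so [i] is inserted between them. /mosatetbubuxopod/ → mosatetibubuxopod.
Rule 2 (intervocalic voicing): /s/ is a voiceless obstruent between vowels /o/ and /a/, so it voices to [z]. /t/ is a voiceless obstruent between vowels /a/ and /e/, so it voices to [d]. /t/ is a voiceless obstruent between vowels /e/ and /i/, so it voices to [d]. /p/ is a voiceless obstruent between vowels /o/ and /o/, so it voices to [b]. /mosatetibubuxopod/ → mozadedibubuxobod.
Rule 3 (nasal place assimilation): no segment meets the environment; /mozadedibubuxobod/ is unchanged.
Rule 4 (intervocalic spirantization): /d/ is a stop between vowels /a/ and /e/, so it spirantizes to the fricative [z]. /d/ is a stop between vowels /e/ and /i/, so it spirantizes to the fricative [z]. /b/ is a stop between vowels /i/ and /u/, so it spirantizes to the fricative [v]. /b/ is a stop between vowels /u/ and /u/, so it spirantizes to the fricative [v]. /b/ is a stop between vowels /o/ and /o/, so it spirantizes to the fricative [v]. /mozadedibubuxobod/ → mozazezivuvuxovod.
Rule 5 (final devoicing): /d/ is a voiced stop in word-final position, so it devoices to [t]. /mozazezivuvuxovod/ → mozazezivuvuxovot.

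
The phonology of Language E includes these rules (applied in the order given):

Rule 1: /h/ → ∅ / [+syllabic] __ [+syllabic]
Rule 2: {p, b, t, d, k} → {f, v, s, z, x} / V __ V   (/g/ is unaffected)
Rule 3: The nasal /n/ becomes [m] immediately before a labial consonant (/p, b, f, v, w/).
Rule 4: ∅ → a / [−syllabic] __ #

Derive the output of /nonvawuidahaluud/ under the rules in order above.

Rule 1 (intervocalic h-deletion): /h/ occurs between vowels /a/ and /a/, so it deletes. /nonvawuidahaluud/ → nonvawuidaaluud.
Rule 2 (intervocalic spirantization): /d/ is a stop between vowels /i/ and /a/, so it spirantizes to the fricative [z]. /nonvawuidaaluud/ → nonvawuizaaluud.
Rule 3 (nasal place assimilation): /n/ precedes the labial consonant /v/, so it assimilates in place to [m]. /nonvawuizaaluud/ → nomvawuizaaluud.
Rule 4 (final a-epenthesis): the form ends in the consonant /d/, so [a] is inserted word-finally. /nomvawuizaaluud/ → nomvawuizaaluuda.

nomvawuizaaluuda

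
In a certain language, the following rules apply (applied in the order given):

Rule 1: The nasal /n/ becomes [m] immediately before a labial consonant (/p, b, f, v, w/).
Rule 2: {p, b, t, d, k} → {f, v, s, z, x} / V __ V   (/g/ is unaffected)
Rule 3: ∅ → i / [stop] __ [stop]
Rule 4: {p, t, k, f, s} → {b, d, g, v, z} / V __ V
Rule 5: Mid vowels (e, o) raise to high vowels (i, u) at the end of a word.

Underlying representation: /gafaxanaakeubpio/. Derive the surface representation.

Rule 1 (nasal place assimilation): no segment meets the environment; /gafaxanaakeubpio/ is unchanged.
Rule 2 (intervocalic spirantization): /k/ is a stop between vowels /a/ and /e/, so it spirantizes to the fricative [x]. /gafaxanaakeubpio/ → gafaxanaaxeubpio.
Rule 3 (stop-cluster i-epenthesis): /b/ and /p/ form a stop–stop cluster, so [i] is inserted between them. /gafaxanaaxeubpio/ → gafaxanaaxeubipio.
Rule 4 (intervocalic voicing): /f/ is a voiceless obstruent between vowels /a/ and /a/, so it voices to [v]. /p/ is a voiceless obstruent between vowels /i/ and /i/, so it voices to [b]. /gafaxanaaxeubipio/ → gavaxanaaxeubibio.
Rule 5 (final vowel raising): /o/ is a mid vowel in word-final position, so it raises to [u]. /gavaxanaaxeubibio/ → gavaxanaaxeubibiu.

gavaxanaaxeubibiu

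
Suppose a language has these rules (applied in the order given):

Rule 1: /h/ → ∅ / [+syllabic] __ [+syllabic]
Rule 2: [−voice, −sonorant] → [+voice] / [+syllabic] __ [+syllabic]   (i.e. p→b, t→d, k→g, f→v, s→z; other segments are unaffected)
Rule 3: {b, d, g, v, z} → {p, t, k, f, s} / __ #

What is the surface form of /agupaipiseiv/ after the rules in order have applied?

Rule 1 (intervocalic h-deletion): no segment meets the environment; /agupaipiseiv/ is unchanged.
Rule 2 (intervocalic voicing): /p/ is a voiceless obstruent between vowels /u/ and /a/, so it voices to [b]. /p/ is a voiceless obstruent between vowels /i/ and /i/, so it voices to [b]. /s/ is a voiceless obstruent between vowels /i/ and /e/, so it voices to [z]. /agupaipiseiv/ → agubaibizeiv.
Rule 3 (final devoicing): /v/ is a voiced obstruent in word-final position, so it devoices to [f]. /agubaibizeiv/ → agubaibizeif.

agubaibizeif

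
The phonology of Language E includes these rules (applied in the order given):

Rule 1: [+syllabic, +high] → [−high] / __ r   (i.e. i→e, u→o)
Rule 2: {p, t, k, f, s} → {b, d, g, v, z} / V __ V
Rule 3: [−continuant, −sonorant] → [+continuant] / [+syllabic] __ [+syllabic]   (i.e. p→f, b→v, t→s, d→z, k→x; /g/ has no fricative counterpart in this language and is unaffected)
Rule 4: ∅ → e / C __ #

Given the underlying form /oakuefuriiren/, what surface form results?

Rule 1 (pre-rhotic lowering): /u/ is a high vowel immediately before /r/, so it lowers to [o]. /i/ is a high vowel immediately before /r/, so it lowers to [e]. /oakuefuriiren/ → oakueforieren.
Rule 2 (intervocalic voicing): /k/ is a voiceless obstruent between vowels /a/ and /u/, so it voices to [g]. /f/ is a voiceless obstruent between vowels /e/ and /o/, so it voices to [v]. /oakueforieren/ → oaguevorieren.
Rule 3 (intervocalic spirantization): no segment meets the environment; /oaguevorieren/ is unchanged.
Rule 4 (final e-epenthesis): the form ends in the consonant /n/, so [e] is inserted word-finally. /oaguevorieren/ → oaguevorierene.

oaguevorierene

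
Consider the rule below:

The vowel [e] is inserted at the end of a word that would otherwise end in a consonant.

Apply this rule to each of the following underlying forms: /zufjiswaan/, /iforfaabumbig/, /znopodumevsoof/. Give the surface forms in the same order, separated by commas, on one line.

/zufjiswaan/: the form ends in the consonant /n/, so [e] is inserted word-finally. → [zufjiswaane].
/iforfaabumbig/: the form ends in the consonant /g/, so [e] is inserted word-finally. → [iforfaabumbige].
/znopodumevsoof/: the form ends in the consonant /f/, so [e] is inserted word-finally. → [znopodumevsoofe].

zufjiswaane, iforfaabumbige, znopodumevsoofe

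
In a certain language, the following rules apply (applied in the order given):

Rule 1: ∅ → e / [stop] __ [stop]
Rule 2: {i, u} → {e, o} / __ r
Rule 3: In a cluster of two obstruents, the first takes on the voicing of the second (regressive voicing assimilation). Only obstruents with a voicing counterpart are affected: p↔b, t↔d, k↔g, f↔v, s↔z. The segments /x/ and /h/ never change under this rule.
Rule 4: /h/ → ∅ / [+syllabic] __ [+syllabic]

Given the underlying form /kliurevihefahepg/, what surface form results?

Rule 1 (stop-cluster e-epenthesis): /p/ and /g/ form a stop–stop cluster, so [e] is inserted between them. /kliurevihefahepg/ → kliurevihefahepeg.
Rule 2 (pre-rhotic lowering): /u/ is a high vowel immediately before /r/, so it lowers to [o]. /kliurevihefahepeg/ → kliorevihefahepeg.
Rule 3 (regressive voicing assimilation): no segment meets the environment; /kliorevihefahepeg/ is unchanged.
Rule 4 (intervocalic h-deletion): /h/ occurs between vowels /i/ and /e/, so it deletes. /h/ occurs between vowels /a/ and /e/, so it deletes. /kliorevihefahepeg/ → klioreviefaepeg.

klioreviefaepeg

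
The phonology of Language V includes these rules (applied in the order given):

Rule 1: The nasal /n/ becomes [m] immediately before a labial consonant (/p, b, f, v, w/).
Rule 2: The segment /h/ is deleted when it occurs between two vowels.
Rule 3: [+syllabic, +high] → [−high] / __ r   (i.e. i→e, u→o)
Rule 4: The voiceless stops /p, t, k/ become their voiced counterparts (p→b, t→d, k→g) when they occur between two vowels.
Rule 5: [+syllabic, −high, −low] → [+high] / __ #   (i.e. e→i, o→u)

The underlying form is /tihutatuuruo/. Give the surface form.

Rule 1 (nasal place assimilation): no segment meets the environment; /tihutatuuruo/ is unchanged.
Rule 2 (intervocalic h-deletion): /h/ occurs between vowels /i/ and /u/, so it deletes. /tihutatuuruo/ → tiutatuuruo.
Rule 3 (pre-rhotic lowering): /u/ is a high vowel immediately before /r/, so it lowers to [o]. /tiutatuuruo/ → tiutatuoruo.
Rule 4 (intervocalic voicing): /t/ is a voiceless stop between vowels /u/ and /a/, so it voices to [d]. /t/ is a voiceless stop between vowels /a/ and /u/, so it voices to [d]. /tiutatuoruo/ → tiudaduoruo.
Rule 5 (final vowel raising): /o/ is a mid vowel in word-final position, so it raises to [u]. /tiudaduoruo/ → tiudaduoruu.

tiudaduoruu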